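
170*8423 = 1431910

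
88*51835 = 4561480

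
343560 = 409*840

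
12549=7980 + 4569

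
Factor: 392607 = 3^4*37^1*131^1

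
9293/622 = 14 + 585/622 ≈ 14.94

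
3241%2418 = 823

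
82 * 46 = 3772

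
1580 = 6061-4481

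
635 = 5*127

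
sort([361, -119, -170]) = [-170, -119, 361]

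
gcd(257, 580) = 1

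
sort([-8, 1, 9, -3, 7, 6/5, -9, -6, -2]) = [-9, -8, -6, -3, -2, 1, 6/5, 7, 9]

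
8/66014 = 4/33007 ≈ 0.000121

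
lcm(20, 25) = 100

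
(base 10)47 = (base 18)2b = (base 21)25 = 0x2f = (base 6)115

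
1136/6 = 189 + 1/3 ≈ 189.33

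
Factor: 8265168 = 2^4 * 3^2 * 57397^1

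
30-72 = -42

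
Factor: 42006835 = 5^1 * 13^1 * 646259^1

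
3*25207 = 75621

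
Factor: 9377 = 9377^1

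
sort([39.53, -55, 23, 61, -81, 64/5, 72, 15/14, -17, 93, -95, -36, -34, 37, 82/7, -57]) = [-95, -81, -57, -55, -36, -34, -17, 15/14, 82/7, 64/5, 23, 37, 39.53, 61, 72, 93]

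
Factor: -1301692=-1*2^2*7^1*46489^1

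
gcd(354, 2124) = 354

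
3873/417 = 9 + 40/139 ≈ 9.29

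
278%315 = 278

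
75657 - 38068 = 37589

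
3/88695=1/29565≈0.0000338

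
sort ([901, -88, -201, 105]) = [-201, -88, 105, 901]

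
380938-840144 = -459206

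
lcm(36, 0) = 0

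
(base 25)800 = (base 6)35052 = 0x1388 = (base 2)1001110001000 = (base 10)5000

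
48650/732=24325/366 ≈ 66.46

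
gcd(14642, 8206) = 2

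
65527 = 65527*1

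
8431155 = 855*9861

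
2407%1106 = 195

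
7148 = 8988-1840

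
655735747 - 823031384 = -167295637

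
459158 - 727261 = -268103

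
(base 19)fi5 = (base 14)2158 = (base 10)5762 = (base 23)akc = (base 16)1682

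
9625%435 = 55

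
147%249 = 147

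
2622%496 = 142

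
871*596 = 519116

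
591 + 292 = 883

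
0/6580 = 0 = 0.00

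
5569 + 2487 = 8056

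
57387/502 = 114 + 159/502 ≈ 114.32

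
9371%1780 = 471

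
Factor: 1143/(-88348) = -1*2^(-2)*3^2*13^(-1)*127^1*1699^(-1)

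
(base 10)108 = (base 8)154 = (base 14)7a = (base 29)3l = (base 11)99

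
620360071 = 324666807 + 295693264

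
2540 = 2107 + 433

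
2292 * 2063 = 4728396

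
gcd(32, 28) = 4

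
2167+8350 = 10517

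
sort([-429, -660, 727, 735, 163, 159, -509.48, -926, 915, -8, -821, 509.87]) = [-926, -821, -660, -509.48, -429, -8, 159, 163, 509.87, 727, 735, 915]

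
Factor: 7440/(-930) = -1 * 2^3 = -8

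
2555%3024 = 2555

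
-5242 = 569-5811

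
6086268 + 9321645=15407913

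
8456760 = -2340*(-3614)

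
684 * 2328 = 1592352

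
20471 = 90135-69664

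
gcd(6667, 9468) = 1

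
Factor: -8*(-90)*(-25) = -1*2^4*3^2*5^3 = -18000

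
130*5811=755430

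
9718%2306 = 494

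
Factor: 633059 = 7^1*90437^1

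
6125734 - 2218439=3907295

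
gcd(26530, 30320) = 3790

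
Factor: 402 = 2^1*3^1*67^1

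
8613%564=153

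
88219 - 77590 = 10629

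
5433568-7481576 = -2048008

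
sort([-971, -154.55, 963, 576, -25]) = [-971, -154.55, -25, 576, 963]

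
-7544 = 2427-9971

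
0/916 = 0 = 0.00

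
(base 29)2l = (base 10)79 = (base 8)117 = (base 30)2j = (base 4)1033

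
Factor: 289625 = 5^3*7^1*331^1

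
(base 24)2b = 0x3b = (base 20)2j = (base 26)27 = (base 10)59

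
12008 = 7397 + 4611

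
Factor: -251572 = -1 * 2^2 * 109^1 * 577^1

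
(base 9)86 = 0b1001110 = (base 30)2i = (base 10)78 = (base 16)4e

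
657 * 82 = 53874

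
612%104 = 92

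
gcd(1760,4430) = 10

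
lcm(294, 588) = 588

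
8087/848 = 9 + 455/848 ≈ 9.54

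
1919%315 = 29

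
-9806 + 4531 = -5275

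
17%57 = 17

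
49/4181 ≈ 0.0117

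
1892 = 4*473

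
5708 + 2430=8138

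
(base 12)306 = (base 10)438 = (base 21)ki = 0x1b6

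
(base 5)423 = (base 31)3k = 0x71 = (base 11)a3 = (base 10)113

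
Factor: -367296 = -1 * 2^6 * 3^1 * 1913^1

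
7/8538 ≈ 0.000820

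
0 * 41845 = 0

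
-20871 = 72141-93012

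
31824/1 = 31824 = 31824.00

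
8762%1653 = 497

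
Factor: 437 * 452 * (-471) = -1 * 2^2 * 3^1 * 19^1 * 23^1 * 113^1 * 157^1 = -93033804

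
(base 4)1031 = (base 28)2l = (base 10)77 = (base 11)70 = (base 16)4d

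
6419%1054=95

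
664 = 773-109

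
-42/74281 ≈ -0.000565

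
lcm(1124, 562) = 1124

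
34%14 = 6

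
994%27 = 22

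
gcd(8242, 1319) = 1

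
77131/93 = 829 + 34/93 ≈ 829.37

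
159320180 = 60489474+98830706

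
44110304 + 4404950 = 48515254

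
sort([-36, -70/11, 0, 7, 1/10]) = [-36, -70/11, 0, 1/10, 7]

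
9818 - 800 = 9018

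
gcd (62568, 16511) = 869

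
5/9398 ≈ 0.000532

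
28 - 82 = -54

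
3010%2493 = 517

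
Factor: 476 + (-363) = 113^1 = 113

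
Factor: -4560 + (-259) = -1*61^1*79^1 = -4819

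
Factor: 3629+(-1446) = 37^1*59^1 = 2183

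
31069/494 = 62+441/494 ≈ 62.89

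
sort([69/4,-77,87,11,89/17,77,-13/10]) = [-77,-13/10,89/17,11,69/4,77,87]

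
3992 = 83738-79746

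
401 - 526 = -125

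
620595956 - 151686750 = 468909206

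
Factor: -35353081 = -1*17^2*149^1*821^1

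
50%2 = 0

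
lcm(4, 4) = 4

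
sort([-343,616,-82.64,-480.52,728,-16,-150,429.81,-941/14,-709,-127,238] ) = [-709,-480.52,-343,-150,-127,-82.64,-941/14,-16,238,429.81,616,728] 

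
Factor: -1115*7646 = -1*2^1*5^1*223^1*3823^1 = -8525290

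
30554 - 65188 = -34634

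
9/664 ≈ 0.0136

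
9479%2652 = 1523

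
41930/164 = 255 + 55/82 ≈ 255.67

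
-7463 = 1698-9161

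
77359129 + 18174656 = 95533785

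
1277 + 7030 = 8307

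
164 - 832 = -668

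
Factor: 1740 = 2^2*3^1*5^1*29^1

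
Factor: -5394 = -1 * 2^1 * 3^1 * 29^1 * 31^1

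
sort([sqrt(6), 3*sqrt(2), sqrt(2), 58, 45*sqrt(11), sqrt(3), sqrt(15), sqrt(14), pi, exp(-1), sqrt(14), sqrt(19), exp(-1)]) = [exp(-1), exp(-1), sqrt(2), sqrt(3), sqrt(6), pi, sqrt(14), sqrt(14), sqrt(15), 3*sqrt(2), sqrt(19), 58, 45*sqrt(11)]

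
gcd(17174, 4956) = 2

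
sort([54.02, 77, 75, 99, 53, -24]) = [-24, 53, 54.02, 75, 77, 99]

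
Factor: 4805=5^1 * 31^2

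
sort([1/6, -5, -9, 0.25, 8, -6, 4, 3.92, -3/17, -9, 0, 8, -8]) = [-9, -9, -8, -6, -5, -3/17, 0, 1/6, 0.25, 3.92, 4, 8, 8]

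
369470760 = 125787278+243683482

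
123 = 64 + 59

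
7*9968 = 69776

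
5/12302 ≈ 0.000406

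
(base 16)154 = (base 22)fa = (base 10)340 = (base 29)bl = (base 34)a0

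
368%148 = 72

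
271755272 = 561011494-289256222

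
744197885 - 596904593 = 147293292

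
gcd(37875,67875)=375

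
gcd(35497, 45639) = 5071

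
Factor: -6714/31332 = -1 * 2^ (-1) * 3^1 * 7^ (-1) = -3/14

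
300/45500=3/455 ≈ 0.00659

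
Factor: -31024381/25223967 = -1 * 3^(-4) * 311407^(-1) * 31024381^1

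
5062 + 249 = 5311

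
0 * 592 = 0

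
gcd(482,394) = 2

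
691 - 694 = -3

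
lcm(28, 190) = 2660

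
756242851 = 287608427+468634424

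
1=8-7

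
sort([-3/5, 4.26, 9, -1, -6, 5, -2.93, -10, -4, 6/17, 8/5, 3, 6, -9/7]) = [-10, -6, -4, -2.93, -9/7, -1, -3/5, 6/17, 8/5, 3, 4.26, 5, 6, 9]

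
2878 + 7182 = 10060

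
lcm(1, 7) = 7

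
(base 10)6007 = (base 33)5h1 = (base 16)1777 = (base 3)22020111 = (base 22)c91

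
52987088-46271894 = 6715194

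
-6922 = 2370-9292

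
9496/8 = 1187 = 1187.00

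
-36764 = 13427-50191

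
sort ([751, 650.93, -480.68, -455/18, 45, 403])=[-480.68, -455/18, 45, 403, 650.93, 751]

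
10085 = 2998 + 7087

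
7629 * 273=2082717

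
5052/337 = 14 + 334/337 ≈ 14.99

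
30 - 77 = -47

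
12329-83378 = -71049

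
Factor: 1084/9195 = 2^2*3^(-1)*5^(-1)*271^1*613^(-1)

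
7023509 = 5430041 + 1593468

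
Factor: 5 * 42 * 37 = 2^1 * 3^1 * 5^1 * 7^1 * 37^1 = 7770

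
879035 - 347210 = 531825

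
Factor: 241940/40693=2^2*5^1*12097^1*40693^(-1)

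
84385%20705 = 1565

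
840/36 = 70/3 ≈ 23.33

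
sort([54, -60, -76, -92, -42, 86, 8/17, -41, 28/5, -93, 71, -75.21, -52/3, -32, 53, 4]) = [-93, -92, -76, -75.21, -60, -42, -41, -32, -52/3, 8/17, 4, 28/5, 53, 54, 71, 86]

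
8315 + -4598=3717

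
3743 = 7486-3743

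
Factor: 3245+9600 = 5^1 * 7^1 * 367^1 = 12845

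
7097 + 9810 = 16907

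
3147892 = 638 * 4934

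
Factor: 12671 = 12671^1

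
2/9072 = 1/4536 ≈ 0.000220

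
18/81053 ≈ 0.000222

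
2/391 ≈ 0.00512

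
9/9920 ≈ 0.000907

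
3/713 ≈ 0.00421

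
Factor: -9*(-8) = 2^3*3^2 = 72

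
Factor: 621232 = 2^4*41^1*947^1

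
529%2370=529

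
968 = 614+354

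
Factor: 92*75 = 2^2*3^1*5^2*23^1 = 6900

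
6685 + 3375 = 10060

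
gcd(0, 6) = 6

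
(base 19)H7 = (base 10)330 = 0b101001010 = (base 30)B0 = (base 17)127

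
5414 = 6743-1329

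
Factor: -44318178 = -1*2^1*3^4*273569^1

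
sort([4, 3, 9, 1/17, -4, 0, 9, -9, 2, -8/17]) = [-9, -4, -8/17, 0, 1/17, 2, 3, 4, 9, 9]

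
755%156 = 131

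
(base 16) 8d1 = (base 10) 2257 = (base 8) 4321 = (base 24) 3m1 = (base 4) 203101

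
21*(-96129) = -2018709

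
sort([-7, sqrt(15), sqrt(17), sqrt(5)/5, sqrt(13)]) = [-7, sqrt(5)/5, sqrt(13), sqrt(15), sqrt(17)]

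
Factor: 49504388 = 2^2*12376097^1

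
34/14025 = 2/825 ≈ 0.00242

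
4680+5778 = 10458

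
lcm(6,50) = 150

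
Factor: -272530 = -1*2^1*5^1*27253^1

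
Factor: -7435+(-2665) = -1 * 2^2 * 5^2 * 101^1 = -10100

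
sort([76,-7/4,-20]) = [-20,-7/4,76]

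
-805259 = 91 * (-8849) 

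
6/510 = 1/85≈0.0118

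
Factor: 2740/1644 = 3^(-1) * 5^1 = 5/3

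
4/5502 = 2/2751 ≈ 0.000727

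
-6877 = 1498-8375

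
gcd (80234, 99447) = 1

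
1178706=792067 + 386639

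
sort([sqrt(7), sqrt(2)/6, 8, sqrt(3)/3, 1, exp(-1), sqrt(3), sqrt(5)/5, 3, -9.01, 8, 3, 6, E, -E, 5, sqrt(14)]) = [-9.01, -E, sqrt(2)/6, exp(-1), sqrt(5)/5, sqrt(3)/3, 1, sqrt(3), sqrt(7), E, 3, 3, sqrt(14), 5, 6, 8, 8]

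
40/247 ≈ 0.162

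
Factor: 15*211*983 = 3^1*5^1*211^1*983^1 = 3111195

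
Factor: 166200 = 2^3*3^1*5^2*277^1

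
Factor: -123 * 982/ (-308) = 2^ (-1) * 3^1 * 7^ (-1) * 11^ (-1) * 41^1 * 491^1 = 60393/154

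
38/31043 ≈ 0.00122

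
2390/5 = 478 = 478.00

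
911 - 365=546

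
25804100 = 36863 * 700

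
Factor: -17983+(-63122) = -1*3^1*5^1*5407^1 = -81105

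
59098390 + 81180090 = 140278480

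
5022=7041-2019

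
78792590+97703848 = 176496438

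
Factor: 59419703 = 7^2*47^1*25801^1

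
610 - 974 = -364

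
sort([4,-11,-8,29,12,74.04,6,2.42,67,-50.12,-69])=[-69,-50.12,-11,-8,2.42,4,6,12,29,67,74.04]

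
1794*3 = 5382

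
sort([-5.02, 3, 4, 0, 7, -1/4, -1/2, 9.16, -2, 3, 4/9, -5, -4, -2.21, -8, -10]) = [-10, -8, -5.02, -5, -4, -2.21, -2, -1/2, -1/4, 0, 4/9, 3, 3, 4, 7, 9.16]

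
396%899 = 396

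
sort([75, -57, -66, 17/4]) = [-66, -57, 17/4, 75]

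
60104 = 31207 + 28897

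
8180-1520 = 6660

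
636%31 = 16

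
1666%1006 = 660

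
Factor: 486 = 2^1*3^5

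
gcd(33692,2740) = 4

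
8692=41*212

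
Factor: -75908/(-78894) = 2^1*3^(-4)*7^1*487^(-1)*2711^1 = 37954/39447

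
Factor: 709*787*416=2^5*13^1*709^1*787^1=232120928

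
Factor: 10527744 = 2^10 * 3^1 * 23^1 * 149^1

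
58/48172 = 29/24086 ≈ 0.00120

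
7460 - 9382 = -1922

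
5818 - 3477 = 2341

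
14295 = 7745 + 6550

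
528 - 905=-377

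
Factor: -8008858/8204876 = -1 * 2^(-1) * 11^1 * 13^1 * 41^1 * 683^1 * 2051219^(-1) = -4004429/4102438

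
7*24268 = 169876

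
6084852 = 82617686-76532834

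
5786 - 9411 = -3625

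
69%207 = 69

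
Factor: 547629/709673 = 3^1 * 277^1 * 659^1 * 709673^(-1)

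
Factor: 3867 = 3^1*1289^1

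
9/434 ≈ 0.0207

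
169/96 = 1 + 73/96 ≈ 1.76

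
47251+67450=114701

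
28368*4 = 113472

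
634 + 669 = 1303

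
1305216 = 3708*352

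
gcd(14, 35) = 7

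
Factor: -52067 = -1*52067^1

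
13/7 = 1 + 6/7 ≈ 1.86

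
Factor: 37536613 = 79^1*475147^1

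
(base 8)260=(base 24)78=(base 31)5l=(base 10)176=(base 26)6k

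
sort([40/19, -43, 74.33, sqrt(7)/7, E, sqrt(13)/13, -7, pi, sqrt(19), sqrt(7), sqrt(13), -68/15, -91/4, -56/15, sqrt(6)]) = [-43, -91/4, -7, -68/15, -56/15, sqrt(13)/13, sqrt(7)/7, 40/19, sqrt(6), sqrt(7), E, pi, sqrt(13), sqrt(19), 74.33]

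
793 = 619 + 174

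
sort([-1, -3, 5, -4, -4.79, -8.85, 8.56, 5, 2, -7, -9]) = [-9, -8.85, -7, -4.79, -4, -3, -1, 2, 5, 5, 8.56]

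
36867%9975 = 6942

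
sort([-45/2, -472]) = [-472, -45/2]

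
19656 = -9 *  (-2184)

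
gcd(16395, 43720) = 5465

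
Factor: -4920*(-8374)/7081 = 2^4*3^1*5^1*41^1*53^1*73^(-1)*79^1*97^(-1) = 41200080/7081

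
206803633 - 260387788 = -53584155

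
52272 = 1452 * 36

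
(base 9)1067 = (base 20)1ja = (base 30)qa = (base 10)790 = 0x316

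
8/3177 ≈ 0.00252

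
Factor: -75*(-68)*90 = 2^3*3^3*5^3*17^1 = 459000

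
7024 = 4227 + 2797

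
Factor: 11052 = 2^2 * 3^2 * 307^1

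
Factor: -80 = -1 * 2^4 * 5^1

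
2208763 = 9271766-7063003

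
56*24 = 1344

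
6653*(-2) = -13306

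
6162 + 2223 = 8385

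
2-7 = -5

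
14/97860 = 1/6990≈0.000143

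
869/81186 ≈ 0.0107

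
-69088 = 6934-76022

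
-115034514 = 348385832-463420346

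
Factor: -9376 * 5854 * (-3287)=2^6 * 19^1 * 173^1 * 293^1 * 2927^1=180413910848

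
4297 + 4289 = 8586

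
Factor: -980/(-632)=2^(-1) * 5^1 * 7^2 * 79^(-1)=245/158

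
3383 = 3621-238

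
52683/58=908 + 19/58 ≈ 908.33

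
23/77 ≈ 0.299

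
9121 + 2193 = 11314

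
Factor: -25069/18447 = -1*3^(-1)*13^(-1)*53^1 = -53/39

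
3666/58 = 63 + 6/29 ≈ 63.21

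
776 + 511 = 1287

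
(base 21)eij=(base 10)6571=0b1100110101011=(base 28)8aj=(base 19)i3g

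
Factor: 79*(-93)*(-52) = 2^2*3^1*13^1*31^1*79^1 = 382044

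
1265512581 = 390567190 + 874945391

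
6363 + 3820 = 10183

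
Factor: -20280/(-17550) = 2^2 * 3^(-2) * 5^(-1) * 13^1 = 52/45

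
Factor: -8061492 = -1*2^2*3^1*671791^1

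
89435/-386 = -231 - 269/386 ≈ -231.70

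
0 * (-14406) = 0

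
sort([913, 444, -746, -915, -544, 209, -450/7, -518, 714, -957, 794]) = [-957, -915, -746, -544, -518, -450/7, 209, 444, 714, 794, 913]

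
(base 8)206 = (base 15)8e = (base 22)62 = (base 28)4m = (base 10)134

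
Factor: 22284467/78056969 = 17^1 * 53^(-1) * 167^(-1) * 8819^(-1) * 1310851^1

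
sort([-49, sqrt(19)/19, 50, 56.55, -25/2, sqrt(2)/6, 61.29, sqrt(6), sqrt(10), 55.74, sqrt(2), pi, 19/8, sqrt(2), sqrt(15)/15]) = [-49, -25/2, sqrt(19)/19, sqrt(2)/6, sqrt(15)/15, sqrt(2), sqrt(2), 19/8, sqrt(6), pi, sqrt(10), 50, 55.74, 56.55, 61.29]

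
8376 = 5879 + 2497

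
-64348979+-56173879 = -120522858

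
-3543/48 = -73 - 13/16 ≈ -73.81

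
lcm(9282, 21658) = 64974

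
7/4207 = 1/601 ≈ 0.00166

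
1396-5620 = -4224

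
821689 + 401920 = 1223609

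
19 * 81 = 1539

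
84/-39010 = -42/19505 ≈ -0.00215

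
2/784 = 1/392 ≈ 0.00255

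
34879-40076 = -5197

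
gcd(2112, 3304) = 8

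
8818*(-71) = -626078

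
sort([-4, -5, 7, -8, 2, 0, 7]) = [-8, -5, -4, 0, 2, 7, 7]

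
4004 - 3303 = 701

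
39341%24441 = 14900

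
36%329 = 36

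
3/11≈0.273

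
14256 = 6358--7898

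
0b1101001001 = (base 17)2f8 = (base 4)31021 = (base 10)841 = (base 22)1g5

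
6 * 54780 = 328680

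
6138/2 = 3069 = 3069.00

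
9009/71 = 126 + 63/71 ≈ 126.89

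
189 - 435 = -246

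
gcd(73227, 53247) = 3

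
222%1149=222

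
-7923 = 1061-8984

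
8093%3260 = 1573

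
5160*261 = 1346760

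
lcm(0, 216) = 0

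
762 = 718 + 44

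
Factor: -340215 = -1*3^1*5^1*37^1*613^1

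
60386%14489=2430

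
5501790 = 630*8733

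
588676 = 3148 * 187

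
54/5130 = 1/95 ≈ 0.0105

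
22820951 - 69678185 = -46857234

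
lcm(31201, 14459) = 592819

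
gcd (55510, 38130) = 10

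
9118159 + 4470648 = 13588807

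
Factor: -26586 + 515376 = 2^1*3^2*5^1*5431^1 = 488790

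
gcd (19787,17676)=1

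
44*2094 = 92136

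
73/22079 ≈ 0.00331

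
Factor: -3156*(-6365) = 2^2*3^1*5^1*19^1*67^1*263^1 = 20087940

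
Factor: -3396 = -1 * 2^2 * 3^1 * 283^1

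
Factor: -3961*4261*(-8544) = 2^5*3^1*17^1*89^1*233^1*4261^1 = 144204102624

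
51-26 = 25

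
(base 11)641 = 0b1100000011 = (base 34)mn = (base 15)366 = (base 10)771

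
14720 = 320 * 46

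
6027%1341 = 663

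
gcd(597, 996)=3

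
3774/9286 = 1887/4643 ≈ 0.406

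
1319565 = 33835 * 39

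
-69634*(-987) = 68728758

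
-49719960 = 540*(-92074)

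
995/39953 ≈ 0.0249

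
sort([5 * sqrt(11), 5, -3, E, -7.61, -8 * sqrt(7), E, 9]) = [-8 * sqrt(7), -7.61, -3, E, E, 5, 9, 5 * sqrt(11)]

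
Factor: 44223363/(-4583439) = -1*3^(-1)*7^(-1)*24251^(-1)*4913707^1 = -4913707/509271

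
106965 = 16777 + 90188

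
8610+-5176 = 3434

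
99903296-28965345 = 70937951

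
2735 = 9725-6990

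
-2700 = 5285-7985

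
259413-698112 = -438699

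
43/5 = 8 + 3/5 = 8.60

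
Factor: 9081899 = 1039^1*8741^1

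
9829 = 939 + 8890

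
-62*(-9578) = 593836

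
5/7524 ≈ 0.000665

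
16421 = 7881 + 8540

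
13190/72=183+7/36≈183.19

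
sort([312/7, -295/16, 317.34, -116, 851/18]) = [-116, -295/16, 312/7, 851/18, 317.34]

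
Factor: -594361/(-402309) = 3^(-2) * 149^1 * 3989^1 * 44701^(-1)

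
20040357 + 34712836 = 54753193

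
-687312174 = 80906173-768218347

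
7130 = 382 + 6748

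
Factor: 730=2^1 * 5^1 * 73^1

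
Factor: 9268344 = 2^3*3^4*14303^1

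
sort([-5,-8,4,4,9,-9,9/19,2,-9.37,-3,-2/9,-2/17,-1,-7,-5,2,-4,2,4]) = [-9.37,-9,-8,-7,-5,-5,-4,-3,-1,-2/9,-2/17,9/19,2,2,2,4,4,4,9]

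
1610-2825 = -1215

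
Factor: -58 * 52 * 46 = -1 * 2^4 * 13^1 * 23^1 * 29^1 = -138736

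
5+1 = 6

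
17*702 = 11934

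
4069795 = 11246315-7176520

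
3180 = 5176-1996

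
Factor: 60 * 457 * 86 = 2^3 * 3^1 * 5^1 * 43^1 * 457^1 = 2358120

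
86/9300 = 43/4650 ≈ 0.00925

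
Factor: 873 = 3^2*97^1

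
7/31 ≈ 0.226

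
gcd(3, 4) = 1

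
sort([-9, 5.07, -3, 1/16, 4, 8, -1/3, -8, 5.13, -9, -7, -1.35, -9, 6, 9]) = [-9, -9, -9, -8, -7, -3, -1.35, -1/3, 1/16, 4, 5.07, 5.13, 6, 8, 9]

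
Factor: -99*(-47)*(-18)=-1*2^1*3^4*11^1*47^1=-83754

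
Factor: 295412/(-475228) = -1*23^1*37^(-1) = -23/37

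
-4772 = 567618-572390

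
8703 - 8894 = -191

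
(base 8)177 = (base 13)9a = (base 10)127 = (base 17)78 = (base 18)71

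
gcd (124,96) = 4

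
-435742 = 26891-462633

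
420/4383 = 140/1461 ≈ 0.0958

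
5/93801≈0.0000533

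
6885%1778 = 1551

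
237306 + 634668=871974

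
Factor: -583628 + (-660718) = -1*2^1*3^1*23^1*71^1*127^1 = -1244346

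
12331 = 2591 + 9740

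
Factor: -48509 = -1*179^1*271^1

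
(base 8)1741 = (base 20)29d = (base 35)sd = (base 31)111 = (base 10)993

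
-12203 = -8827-3376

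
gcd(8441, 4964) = 1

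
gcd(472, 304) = 8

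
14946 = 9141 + 5805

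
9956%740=336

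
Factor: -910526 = -1 * 2^1 * 455263^1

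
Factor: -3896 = -1*2^3*487^1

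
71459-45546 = 25913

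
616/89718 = 308/44859 ≈ 0.00687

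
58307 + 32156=90463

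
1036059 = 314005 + 722054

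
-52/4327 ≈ -0.0120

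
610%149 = 14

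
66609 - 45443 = 21166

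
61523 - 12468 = 49055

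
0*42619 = 0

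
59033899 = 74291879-15257980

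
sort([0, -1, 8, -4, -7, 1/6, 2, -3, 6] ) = [-7, -4, -3, -1, 0, 1/6, 2, 6, 8] 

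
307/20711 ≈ 0.0148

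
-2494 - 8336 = -10830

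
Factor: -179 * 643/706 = -1 * 2^(-1) * 179^1 * 353^(-1) * 643^1 = -115097/706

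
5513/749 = 7 + 270/749 ≈ 7.36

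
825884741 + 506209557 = 1332094298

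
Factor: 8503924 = 2^2 * 11^1 * 13^1 * 14867^1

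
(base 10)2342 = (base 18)742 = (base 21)56b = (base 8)4446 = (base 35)1vw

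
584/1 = 584 = 584.00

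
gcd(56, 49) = 7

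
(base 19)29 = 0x2f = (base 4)233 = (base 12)3b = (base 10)47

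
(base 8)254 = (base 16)ac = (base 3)20101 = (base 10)172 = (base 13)103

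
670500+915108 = 1585608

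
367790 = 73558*5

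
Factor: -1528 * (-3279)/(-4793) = -1 * 2^3 * 3^1 * 191^1 * 1093^1 * 4793^(-1) = -5010312/4793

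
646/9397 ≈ 0.0687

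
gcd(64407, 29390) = 1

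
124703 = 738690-613987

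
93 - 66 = 27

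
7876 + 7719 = 15595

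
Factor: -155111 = -1*11^1*59^1*239^1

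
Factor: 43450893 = 3^2*4827877^1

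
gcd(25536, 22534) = 38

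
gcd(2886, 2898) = 6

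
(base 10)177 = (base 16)b1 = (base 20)8h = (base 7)342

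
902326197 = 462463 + 901863734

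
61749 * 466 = 28775034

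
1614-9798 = -8184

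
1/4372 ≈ 0.000229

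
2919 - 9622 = -6703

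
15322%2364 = 1138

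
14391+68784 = 83175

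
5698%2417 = 864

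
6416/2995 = 2 + 426/2995 ≈ 2.14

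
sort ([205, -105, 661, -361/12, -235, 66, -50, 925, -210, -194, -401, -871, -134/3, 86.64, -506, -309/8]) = [-871, -506, -401, -235, -210, -194, -105, -50, -134/3, -309/8, -361/12, 66, 86.64, 205, 661, 925]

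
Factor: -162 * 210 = -1 * 2^2 * 3^5 * 5^1 * 7^1 = -34020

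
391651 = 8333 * 47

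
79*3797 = 299963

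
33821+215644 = 249465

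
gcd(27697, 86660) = 1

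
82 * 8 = 656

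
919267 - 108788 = 810479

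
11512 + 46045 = 57557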